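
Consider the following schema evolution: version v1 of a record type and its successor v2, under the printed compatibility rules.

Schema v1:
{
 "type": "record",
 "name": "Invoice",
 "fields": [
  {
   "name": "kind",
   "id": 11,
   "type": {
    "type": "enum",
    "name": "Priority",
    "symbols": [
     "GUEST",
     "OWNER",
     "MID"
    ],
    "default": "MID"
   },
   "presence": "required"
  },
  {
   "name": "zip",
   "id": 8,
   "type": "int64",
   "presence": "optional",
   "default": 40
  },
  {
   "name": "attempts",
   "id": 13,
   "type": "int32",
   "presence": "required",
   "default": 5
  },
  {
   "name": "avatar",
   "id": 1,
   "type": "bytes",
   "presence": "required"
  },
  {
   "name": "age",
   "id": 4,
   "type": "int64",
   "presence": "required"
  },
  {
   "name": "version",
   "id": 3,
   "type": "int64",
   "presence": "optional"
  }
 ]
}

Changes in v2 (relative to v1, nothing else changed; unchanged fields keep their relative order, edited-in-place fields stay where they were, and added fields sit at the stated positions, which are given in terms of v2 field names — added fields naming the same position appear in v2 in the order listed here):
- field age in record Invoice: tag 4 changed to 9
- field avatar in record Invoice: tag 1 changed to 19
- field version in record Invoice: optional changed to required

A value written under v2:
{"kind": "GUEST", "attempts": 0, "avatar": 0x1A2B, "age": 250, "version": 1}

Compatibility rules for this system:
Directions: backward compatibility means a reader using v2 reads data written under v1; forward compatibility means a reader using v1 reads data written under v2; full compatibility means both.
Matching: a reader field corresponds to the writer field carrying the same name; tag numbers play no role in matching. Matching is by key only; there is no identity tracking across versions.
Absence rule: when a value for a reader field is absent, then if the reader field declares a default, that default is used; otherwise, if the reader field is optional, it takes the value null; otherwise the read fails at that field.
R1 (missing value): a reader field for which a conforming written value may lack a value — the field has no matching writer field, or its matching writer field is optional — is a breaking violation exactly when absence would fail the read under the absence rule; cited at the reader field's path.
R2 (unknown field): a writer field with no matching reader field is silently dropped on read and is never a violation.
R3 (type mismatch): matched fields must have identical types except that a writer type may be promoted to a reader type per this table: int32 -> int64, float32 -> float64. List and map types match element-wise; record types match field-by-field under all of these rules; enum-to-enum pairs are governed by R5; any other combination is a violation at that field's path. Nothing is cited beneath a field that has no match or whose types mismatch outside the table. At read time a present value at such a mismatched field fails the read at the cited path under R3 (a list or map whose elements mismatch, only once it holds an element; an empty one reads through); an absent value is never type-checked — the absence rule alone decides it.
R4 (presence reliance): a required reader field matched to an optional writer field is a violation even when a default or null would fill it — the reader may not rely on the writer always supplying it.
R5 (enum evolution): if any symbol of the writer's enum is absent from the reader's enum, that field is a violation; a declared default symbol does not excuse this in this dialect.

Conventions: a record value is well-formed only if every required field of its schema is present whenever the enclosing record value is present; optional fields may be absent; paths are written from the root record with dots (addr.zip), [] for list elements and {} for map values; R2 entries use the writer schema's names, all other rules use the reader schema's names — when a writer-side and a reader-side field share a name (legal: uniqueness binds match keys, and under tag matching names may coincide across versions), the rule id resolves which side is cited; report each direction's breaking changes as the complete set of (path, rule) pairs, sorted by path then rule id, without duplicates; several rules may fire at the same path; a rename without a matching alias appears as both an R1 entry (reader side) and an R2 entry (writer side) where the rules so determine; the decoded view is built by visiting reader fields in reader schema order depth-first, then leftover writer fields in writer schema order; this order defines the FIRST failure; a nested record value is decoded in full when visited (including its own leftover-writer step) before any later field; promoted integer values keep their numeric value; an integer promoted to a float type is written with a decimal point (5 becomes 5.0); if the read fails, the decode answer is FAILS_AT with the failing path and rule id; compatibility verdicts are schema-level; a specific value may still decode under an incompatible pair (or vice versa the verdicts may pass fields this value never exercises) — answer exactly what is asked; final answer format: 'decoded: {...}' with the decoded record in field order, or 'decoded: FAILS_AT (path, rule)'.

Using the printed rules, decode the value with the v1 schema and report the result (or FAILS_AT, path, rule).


decoded: {"kind": "GUEST", "zip": 40, "attempts": 0, "avatar": 0x1A2B, "age": 250, "version": 1}

in Invoice below, arrows point writer -> reader
decode (reader v1):
  kind := "GUEST"
  zip := 40 (missing; default applied)
  attempts := 0
  avatar := 0x1A2B
  age := 250
  version := 1
  => decoded: {"kind": "GUEST", "zip": 40, "attempts": 0, "avatar": 0x1A2B, "age": 250, "version": 1}
the rest of the Invoice diff is inert for this question:
  field age in record Invoice: tag 4 changed to 9 -> fires no rule on Invoice under this dialect and leaves the result unchanged
  field avatar in record Invoice: tag 1 changed to 19 -> fires no rule on Invoice under this dialect and leaves the result unchanged
  field version in record Invoice: optional changed to required -> affects the rule determinations only; this particular Invoice value decodes identically


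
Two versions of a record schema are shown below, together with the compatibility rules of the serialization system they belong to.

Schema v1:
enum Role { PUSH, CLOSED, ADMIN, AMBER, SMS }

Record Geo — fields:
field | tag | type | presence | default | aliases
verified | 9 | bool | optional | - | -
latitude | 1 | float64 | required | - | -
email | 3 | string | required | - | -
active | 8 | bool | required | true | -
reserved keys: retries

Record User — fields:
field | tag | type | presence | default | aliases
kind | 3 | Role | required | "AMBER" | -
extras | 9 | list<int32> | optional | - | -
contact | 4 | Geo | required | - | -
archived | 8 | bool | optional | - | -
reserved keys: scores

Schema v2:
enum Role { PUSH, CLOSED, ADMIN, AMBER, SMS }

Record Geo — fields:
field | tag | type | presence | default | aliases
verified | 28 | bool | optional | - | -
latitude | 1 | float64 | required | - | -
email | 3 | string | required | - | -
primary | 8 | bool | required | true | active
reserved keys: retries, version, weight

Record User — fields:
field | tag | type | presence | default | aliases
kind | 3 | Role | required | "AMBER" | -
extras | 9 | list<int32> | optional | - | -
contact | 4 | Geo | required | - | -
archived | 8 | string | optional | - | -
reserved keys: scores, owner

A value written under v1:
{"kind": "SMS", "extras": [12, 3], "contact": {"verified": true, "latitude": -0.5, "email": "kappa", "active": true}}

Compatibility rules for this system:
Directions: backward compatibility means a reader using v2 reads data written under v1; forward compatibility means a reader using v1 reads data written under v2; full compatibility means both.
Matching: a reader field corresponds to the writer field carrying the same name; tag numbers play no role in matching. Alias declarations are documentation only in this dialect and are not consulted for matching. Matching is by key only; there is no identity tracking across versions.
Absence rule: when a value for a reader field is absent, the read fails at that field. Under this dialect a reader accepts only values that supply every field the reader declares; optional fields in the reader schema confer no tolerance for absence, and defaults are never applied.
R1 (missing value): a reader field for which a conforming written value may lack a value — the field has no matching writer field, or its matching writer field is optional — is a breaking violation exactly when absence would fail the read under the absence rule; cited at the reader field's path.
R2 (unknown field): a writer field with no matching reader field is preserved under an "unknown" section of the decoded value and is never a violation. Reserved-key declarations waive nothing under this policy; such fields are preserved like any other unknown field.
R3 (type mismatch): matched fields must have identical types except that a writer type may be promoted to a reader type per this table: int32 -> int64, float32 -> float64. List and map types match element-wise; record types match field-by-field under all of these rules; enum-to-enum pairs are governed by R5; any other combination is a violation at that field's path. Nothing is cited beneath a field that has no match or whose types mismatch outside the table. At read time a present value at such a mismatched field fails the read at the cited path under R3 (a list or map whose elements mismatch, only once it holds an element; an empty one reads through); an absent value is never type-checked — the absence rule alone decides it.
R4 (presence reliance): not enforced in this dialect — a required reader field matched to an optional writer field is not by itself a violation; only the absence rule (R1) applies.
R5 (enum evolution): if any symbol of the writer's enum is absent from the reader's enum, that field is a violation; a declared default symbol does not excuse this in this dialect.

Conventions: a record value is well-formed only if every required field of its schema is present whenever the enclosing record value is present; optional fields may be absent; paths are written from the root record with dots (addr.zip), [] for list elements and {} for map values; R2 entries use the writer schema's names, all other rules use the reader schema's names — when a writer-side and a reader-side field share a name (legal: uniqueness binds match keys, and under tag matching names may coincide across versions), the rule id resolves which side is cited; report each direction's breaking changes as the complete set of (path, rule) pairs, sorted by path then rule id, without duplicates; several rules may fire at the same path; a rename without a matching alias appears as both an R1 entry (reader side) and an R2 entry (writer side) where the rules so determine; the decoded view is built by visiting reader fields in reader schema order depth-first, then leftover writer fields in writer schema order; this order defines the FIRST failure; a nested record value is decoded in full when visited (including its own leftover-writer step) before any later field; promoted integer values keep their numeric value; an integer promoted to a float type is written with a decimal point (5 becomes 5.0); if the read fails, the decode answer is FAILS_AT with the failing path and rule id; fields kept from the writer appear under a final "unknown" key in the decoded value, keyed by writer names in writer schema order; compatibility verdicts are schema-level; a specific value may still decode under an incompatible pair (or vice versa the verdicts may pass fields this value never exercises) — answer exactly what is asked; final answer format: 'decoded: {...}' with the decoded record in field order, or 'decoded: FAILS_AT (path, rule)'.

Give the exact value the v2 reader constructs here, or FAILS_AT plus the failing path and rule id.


decoded: FAILS_AT (contact.primary, R1)

in User below, arrows point writer -> reader
decode walk for User under reader schema v2:
  kind := "SMS"
  extras := [12, 3]
  contact.verified := true
  contact.latitude := -0.5
  contact.email := "kappa"
  read fails at contact.primary under R1 (no fill)
  => FAILS_AT (contact.primary, R1)
ruling out the remaining User differences:
  field archived in record User: type bool changed to string -> schema-level compatibility only; this User value's decode is unchanged
  field verified in record Geo: tag 9 changed to 28 -> fires no rule on User under this dialect and leaves the result unchanged


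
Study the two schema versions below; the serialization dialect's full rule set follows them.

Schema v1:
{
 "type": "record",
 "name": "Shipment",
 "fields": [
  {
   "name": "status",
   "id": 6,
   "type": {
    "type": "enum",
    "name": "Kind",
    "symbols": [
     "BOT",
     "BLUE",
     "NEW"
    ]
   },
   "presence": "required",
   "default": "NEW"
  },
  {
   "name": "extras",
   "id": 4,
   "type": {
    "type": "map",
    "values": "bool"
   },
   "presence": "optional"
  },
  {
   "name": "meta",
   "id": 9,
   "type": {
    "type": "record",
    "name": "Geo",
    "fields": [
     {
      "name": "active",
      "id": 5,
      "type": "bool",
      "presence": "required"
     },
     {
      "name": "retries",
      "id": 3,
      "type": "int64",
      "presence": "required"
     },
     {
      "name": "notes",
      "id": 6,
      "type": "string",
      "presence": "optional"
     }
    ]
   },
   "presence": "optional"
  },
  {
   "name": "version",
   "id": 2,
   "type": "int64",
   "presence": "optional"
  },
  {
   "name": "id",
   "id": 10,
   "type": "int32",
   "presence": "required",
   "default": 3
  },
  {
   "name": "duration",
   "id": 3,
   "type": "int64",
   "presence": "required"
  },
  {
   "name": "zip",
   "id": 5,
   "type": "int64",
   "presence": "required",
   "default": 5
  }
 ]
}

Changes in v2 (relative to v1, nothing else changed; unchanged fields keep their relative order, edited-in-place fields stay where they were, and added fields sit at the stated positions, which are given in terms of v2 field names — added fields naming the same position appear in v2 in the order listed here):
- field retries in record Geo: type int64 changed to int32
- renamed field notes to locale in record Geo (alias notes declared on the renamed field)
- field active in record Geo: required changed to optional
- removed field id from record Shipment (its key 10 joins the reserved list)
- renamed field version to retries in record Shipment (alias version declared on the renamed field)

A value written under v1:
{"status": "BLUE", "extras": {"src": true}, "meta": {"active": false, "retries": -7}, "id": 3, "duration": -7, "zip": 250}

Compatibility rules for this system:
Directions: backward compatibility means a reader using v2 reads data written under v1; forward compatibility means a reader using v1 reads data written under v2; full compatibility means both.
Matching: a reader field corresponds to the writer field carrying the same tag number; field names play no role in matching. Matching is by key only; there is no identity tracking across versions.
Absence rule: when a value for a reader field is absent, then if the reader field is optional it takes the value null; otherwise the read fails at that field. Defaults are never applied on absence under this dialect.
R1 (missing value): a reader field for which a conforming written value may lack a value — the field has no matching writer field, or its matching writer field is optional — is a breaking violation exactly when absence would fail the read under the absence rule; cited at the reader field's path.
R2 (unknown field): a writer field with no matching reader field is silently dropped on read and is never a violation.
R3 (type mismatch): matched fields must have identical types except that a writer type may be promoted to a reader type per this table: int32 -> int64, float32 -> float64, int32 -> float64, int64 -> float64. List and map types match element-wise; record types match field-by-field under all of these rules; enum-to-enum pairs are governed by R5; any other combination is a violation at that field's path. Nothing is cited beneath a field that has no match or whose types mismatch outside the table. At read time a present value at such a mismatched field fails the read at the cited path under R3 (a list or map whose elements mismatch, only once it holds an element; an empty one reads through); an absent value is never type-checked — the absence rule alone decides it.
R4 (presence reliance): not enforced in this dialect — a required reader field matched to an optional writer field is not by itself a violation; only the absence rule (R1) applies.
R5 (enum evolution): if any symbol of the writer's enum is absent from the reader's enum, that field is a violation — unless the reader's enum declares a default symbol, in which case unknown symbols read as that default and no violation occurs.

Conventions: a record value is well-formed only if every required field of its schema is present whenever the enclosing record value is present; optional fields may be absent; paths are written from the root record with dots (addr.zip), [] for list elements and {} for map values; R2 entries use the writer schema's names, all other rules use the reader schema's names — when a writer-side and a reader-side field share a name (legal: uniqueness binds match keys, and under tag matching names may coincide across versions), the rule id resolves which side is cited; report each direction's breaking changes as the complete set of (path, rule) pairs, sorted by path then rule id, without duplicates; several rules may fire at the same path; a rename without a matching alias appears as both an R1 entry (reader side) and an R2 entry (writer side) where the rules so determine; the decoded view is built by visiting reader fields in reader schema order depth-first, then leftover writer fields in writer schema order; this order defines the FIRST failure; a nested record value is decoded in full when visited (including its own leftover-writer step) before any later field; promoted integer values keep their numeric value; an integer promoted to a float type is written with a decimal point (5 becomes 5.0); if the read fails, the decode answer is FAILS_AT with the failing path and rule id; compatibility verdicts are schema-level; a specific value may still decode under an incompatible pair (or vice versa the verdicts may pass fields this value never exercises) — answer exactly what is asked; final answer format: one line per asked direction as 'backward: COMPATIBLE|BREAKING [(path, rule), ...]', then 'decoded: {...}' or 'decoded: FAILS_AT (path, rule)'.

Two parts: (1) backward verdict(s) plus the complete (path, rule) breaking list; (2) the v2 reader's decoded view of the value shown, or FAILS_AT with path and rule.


backward: BREAKING [(meta.retries, R3)]; decoded: FAILS_AT (meta.retries, R3)

in Shipment below, arrows point writer -> reader
checking backward for Shipment: reader v2 against writer v1:
  Kind -> Kind, writer required: status aligns to status
  map<string, bool> -> map<string, bool>, writer optional: extras aligns to extras
  Geo -> Geo, writer optional: meta aligns to meta
  int64 -> int64, writer optional: retries aligns to version
  int64 -> int64, writer required: duration aligns to duration
  int64 -> int64, writer required: zip aligns to zip
  id (writer side), unknown to reader
  bool -> bool, writer required: meta.active aligns to meta.active
  int64 -> int32, writer required: meta.retries aligns to meta.retries
  string -> string, writer optional: meta.locale aligns to meta.notes
  breaking: (meta.retries, R3)
  backward on Shipment therefore BREAKING (1)
decode walk for Shipment under reader schema v2:
  status := "BLUE"
  extras := {"src": true}
  meta.active := false
  read fails at meta.retries under R3
  => FAILS_AT (meta.retries, R3)
the other Shipment changes do not affect what is asked:
  renamed field notes to locale in record Geo (alias notes declared on the renamed field) -> triggers nothing under Shipment's printed rules — same verdict
  field active in record Geo: required changed to optional -> fires only in the forward direction of Shipment, which is not asked here
  removed field id from record Shipment (its key 10 joins the reserved list) -> fires only in the forward direction of Shipment, which is not asked here


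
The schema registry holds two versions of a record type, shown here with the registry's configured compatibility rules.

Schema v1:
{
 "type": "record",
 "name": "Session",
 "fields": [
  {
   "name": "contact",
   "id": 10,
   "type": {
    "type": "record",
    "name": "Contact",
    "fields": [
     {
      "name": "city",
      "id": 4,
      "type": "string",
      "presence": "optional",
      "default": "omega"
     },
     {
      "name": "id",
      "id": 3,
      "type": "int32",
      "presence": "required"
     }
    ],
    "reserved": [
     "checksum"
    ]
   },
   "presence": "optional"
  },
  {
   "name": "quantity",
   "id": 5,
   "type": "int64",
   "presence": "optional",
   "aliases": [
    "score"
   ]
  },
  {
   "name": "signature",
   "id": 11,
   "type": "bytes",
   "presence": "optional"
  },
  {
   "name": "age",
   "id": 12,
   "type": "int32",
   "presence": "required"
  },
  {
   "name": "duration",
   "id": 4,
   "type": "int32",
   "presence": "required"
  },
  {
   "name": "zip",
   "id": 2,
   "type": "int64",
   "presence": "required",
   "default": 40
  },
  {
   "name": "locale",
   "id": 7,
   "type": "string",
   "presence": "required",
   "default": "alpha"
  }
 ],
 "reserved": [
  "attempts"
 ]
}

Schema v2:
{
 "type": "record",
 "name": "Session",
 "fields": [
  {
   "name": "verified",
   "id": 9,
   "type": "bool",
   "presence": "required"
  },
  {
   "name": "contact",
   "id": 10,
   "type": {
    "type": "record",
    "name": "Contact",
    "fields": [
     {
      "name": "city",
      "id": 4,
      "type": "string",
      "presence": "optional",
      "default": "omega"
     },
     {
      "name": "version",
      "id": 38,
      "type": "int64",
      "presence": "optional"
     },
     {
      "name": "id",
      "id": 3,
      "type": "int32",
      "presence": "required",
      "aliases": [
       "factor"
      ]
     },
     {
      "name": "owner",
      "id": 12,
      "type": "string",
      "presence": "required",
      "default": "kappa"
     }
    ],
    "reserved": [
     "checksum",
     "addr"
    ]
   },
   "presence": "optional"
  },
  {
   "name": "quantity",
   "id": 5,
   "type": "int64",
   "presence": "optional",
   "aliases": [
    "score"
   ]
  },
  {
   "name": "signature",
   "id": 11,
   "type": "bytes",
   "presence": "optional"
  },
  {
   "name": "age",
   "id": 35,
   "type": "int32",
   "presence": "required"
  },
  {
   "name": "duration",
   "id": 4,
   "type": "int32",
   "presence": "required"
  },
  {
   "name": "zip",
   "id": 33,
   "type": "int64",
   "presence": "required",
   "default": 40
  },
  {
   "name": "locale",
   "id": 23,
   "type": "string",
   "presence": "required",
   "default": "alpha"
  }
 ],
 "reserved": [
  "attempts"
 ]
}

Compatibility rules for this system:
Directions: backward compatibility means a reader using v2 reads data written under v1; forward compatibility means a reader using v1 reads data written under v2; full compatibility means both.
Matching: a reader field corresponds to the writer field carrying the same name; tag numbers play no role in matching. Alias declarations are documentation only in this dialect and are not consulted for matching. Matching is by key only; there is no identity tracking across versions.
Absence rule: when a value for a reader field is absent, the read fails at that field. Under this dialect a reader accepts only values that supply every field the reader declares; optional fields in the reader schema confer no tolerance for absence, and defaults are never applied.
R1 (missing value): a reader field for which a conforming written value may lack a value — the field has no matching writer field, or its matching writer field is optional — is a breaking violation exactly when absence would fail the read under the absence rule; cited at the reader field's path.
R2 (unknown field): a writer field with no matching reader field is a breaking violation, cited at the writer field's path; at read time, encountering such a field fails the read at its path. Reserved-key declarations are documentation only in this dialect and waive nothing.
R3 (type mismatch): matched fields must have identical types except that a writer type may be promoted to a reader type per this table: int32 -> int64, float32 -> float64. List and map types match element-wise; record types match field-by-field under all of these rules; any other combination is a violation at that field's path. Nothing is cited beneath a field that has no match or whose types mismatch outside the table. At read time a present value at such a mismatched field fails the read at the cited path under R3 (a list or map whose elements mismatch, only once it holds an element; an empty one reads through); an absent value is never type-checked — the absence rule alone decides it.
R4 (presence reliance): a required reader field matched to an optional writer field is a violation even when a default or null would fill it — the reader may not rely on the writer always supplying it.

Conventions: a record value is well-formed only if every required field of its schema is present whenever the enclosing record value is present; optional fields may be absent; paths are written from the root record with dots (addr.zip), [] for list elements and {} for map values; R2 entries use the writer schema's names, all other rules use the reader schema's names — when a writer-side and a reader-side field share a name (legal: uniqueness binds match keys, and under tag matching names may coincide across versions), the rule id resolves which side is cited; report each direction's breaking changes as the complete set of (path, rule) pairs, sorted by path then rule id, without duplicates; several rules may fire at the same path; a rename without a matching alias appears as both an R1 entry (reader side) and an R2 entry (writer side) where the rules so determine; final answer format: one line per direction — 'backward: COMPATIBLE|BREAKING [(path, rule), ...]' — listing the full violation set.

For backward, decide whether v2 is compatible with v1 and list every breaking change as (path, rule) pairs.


backward: BREAKING [(contact, R1), (contact.city, R1), (contact.owner, R1), (contact.version, R1), (quantity, R1), (signature, R1), (verified, R1)]

arrows below run writer -> reader for Session
backward analysis of Session with v2 as reader and v1 as writer:
  verified has no writer counterpart
  contact: Contact -> Contact, writer optional; from contact
  quantity: int64 -> int64, writer optional; from quantity
  signature: bytes -> bytes, writer optional; from signature
  age: int32 -> int32, writer required; from age
  duration: int32 -> int32, writer required; from duration
  zip: int64 -> int64, writer required; from zip
  locale: string -> string, writer required; from locale
  contact.city: string -> string, writer optional; from contact.city
  contact.version has no writer counterpart
  contact.id: int32 -> int32, writer required; from contact.id
  contact.owner has no writer counterpart
  violation R1 at contact
  violation R1 at contact.city
  violation R1 at contact.owner
  violation R1 at contact.version
  violation R1 at quantity
  violation R1 at signature
  violation R1 at verified
  => 7 violation(s): backward is BREAKING for Session
checking off the Session differences that do not matter here:
  field age in record Session: tag 12 changed to 35 -> fires no rule on Session, leaving the asked answer as it is
  field locale in record Session: tag 7 changed to 23 -> fires no rule on Session, leaving the asked answer as it is
  field zip in record Session: tag 2 changed to 33 -> fires no rule on Session, leaving the asked answer as it is


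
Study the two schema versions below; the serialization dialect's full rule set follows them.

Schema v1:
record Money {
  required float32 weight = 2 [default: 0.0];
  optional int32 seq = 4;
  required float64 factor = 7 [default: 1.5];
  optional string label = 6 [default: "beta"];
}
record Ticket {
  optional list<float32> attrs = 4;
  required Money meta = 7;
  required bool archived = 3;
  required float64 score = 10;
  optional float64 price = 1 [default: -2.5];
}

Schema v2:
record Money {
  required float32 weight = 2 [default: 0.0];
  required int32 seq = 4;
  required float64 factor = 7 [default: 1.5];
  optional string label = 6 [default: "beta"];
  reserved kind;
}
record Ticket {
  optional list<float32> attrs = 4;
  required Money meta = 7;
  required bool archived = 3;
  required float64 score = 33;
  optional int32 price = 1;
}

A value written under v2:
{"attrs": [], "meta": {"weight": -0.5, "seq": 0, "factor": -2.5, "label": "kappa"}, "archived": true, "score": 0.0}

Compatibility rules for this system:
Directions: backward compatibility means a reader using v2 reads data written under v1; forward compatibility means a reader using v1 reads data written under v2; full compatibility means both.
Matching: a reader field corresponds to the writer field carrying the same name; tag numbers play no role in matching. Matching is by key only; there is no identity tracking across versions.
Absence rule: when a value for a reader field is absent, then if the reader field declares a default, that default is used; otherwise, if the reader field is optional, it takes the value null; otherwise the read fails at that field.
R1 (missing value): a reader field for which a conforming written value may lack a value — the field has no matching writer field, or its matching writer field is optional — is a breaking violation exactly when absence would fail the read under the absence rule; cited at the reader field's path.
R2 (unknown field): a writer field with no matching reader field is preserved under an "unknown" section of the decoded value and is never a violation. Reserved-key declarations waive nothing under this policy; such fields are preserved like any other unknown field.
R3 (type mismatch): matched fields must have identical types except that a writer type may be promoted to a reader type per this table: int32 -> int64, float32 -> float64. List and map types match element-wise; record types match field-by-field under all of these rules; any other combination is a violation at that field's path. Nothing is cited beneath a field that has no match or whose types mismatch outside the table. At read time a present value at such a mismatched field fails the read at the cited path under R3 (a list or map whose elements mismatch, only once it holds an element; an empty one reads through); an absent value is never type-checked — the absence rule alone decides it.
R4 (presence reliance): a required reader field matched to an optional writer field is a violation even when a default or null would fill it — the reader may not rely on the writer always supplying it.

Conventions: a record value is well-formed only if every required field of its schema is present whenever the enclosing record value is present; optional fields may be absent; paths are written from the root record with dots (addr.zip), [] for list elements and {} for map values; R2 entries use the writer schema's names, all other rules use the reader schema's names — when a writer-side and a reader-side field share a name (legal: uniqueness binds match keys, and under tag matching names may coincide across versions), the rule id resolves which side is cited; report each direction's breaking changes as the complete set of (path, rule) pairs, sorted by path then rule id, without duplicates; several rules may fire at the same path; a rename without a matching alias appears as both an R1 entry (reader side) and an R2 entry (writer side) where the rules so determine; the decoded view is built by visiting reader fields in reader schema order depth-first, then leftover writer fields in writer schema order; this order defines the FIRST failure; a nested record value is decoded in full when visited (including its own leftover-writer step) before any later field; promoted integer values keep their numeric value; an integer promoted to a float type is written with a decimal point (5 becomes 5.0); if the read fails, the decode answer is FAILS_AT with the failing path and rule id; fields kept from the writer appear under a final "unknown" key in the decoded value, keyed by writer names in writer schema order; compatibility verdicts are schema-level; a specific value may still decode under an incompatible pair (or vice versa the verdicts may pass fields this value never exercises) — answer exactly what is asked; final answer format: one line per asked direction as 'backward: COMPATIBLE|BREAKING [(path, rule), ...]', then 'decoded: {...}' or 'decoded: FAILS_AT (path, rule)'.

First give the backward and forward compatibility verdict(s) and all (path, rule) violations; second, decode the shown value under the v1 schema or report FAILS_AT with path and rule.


backward: BREAKING [(meta.seq, R1), (meta.seq, R4), (price, R3)]; forward: BREAKING [(price, R3)]; decoded: {"attrs": [], "meta": {"weight": -0.5, "seq": 0, "factor": -2.5, "label": "kappa"}, "archived": true, "score": 0.0, "price": -2.5}

arrows below run writer -> reader for Ticket
backward pass over Ticket, reader schema v2, writer schema v1:
  attrs: list<float32> -> list<float32>, writer optional; from attrs
  meta: Money -> Money, writer required; from meta
  archived: bool -> bool, writer required; from archived
  score: float64 -> float64, writer required; from score
  price: float64 -> int32, writer optional; from price
  meta.weight: float32 -> float32, writer required; from meta.weight
  meta.seq: int32 -> int32, writer optional; from meta.seq
  meta.factor: float64 -> float64, writer required; from meta.factor
  meta.label: string -> string, writer optional; from meta.label
  breaking: (meta.seq, R1)
  breaking: (meta.seq, R4)
  breaking: (price, R3)
  => backward: BREAKING (3)
forward pass over Ticket, reader schema v1, writer schema v2:
  attrs: list<float32> -> list<float32>, writer optional; from attrs
  meta: Money -> Money, writer required; from meta
  archived: bool -> bool, writer required; from archived
  score: float64 -> float64, writer required; from score
  price: int32 -> float64, writer optional; from price
  meta.weight: float32 -> float32, writer required; from meta.weight
  meta.seq: int32 -> int32, writer required; from meta.seq
  meta.factor: float64 -> float64, writer required; from meta.factor
  meta.label: string -> string, writer optional; from meta.label
  breaking: (price, R3)
  => forward: BREAKING (1)
decode (reader v1):
  attrs := []
  meta.weight := -0.5
  meta.seq := 0
  meta.factor := -2.5
  meta.label := "kappa"
  archived := true
  score := 0.0
  price := -2.5 (no value, default fills)
  => decoded: {"attrs": [], "meta": {"weight": -0.5, "seq": 0, "factor": -2.5, "label": "kappa"}, "archived": true, "score": 0.0, "price": -2.5}


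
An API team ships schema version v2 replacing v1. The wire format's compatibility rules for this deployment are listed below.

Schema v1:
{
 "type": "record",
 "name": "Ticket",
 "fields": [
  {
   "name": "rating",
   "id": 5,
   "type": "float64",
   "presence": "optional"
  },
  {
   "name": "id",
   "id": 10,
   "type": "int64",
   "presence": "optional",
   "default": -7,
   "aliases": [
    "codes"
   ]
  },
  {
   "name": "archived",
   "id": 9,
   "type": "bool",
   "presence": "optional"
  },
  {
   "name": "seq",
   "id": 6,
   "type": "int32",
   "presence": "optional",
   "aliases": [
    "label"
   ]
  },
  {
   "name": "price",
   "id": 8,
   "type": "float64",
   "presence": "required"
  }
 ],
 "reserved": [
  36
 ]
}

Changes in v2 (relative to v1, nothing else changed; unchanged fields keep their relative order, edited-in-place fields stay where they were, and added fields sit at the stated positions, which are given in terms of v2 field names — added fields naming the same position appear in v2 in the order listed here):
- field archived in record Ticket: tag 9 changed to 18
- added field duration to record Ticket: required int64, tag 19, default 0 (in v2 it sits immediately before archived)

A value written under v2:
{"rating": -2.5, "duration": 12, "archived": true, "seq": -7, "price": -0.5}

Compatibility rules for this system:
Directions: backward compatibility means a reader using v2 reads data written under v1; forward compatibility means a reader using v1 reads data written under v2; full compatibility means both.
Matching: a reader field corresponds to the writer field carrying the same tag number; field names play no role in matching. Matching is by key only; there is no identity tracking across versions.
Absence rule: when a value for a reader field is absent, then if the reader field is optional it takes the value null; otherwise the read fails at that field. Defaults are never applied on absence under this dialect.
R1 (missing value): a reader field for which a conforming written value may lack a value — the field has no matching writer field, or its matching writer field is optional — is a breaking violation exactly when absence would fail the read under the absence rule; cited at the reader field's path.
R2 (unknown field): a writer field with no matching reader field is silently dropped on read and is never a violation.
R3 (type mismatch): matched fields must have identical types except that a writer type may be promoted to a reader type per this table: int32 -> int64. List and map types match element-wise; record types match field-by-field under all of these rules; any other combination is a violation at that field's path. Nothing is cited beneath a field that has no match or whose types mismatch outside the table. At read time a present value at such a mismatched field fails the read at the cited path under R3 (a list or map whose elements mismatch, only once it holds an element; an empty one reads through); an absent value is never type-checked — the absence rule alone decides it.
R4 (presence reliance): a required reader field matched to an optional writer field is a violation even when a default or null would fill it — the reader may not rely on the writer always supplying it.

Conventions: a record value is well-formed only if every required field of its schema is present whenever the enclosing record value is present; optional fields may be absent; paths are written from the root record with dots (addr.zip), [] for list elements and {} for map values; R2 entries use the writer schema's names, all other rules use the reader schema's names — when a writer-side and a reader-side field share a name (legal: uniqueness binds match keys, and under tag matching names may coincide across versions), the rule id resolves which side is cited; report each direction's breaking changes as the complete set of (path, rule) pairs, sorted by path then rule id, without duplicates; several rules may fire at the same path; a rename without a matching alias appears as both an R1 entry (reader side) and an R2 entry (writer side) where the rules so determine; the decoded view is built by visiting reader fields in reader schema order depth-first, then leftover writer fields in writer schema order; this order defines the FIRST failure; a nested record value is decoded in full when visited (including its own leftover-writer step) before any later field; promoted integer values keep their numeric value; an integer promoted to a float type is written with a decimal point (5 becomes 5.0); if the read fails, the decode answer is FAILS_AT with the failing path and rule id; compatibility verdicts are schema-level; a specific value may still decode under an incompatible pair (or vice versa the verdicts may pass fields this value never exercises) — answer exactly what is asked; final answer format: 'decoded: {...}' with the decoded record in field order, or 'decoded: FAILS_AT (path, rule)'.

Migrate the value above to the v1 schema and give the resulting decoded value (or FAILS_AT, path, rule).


decoded: {"rating": -2.5, "id": null, "archived": null, "seq": -7, "price": -0.5}

in Ticket below, arrows point writer -> reader
decoding the Ticket value with the v1 reader:
  rating := -2.5
  id := null (not supplied -> null)
  archived := null (not supplied -> null)
  seq := -7
  price := -0.5
  writer duration: unmatched, discarded
  writer archived: unmatched, discarded
  => decoded: {"rating": -2.5, "id": null, "archived": null, "seq": -7, "price": -0.5}
the rest of the Ticket diff is inert for this question:
  added field duration to record Ticket: required int64, tag 19, default 0 (in v2 it sits immediately before archived) -> a verdict-level change on Ticket — the shown value reads the same
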